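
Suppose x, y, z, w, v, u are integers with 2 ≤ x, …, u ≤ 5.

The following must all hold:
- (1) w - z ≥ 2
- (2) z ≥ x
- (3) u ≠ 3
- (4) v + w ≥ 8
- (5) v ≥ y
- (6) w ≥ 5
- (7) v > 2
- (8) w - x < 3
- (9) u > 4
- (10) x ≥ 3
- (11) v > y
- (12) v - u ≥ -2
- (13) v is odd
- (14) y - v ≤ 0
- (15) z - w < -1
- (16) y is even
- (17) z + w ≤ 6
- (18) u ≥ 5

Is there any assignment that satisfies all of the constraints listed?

Unsatisfiable

From constraints 2 and 10: z ≥ x ≥ 3. From constraint 6: w ≥ 5. Hence z + w ≥ 8. But constraint 17 requires z + w ≤ 6, and 6 < 8. Contradiction.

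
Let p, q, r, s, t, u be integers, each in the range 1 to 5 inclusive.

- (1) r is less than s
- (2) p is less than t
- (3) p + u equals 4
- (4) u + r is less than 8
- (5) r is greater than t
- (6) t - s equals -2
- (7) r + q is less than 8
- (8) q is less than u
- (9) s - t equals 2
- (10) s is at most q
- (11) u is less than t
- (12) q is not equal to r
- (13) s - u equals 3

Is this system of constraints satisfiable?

Unsatisfiable

Constraints 1, 5, 8, 10, and 11 give t < r, r < s, s ≤ q, q < u, u < t. Chaining: t < r < s ≤ q < u < t, which forces t < t — impossible.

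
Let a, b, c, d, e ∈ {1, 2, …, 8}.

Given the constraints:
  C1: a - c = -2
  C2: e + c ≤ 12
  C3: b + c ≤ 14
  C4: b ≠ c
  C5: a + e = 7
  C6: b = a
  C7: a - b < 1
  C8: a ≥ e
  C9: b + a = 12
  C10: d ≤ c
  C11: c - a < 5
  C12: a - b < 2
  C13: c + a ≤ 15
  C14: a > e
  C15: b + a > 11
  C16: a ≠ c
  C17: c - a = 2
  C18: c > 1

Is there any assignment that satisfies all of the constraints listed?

Satisfiable

Take a = 6, b = 6, c = 8, d = 1, e = 1. Then constraint 1: a - c = -2; constraint 2: e + c = 9, and every other listed constraint is also met.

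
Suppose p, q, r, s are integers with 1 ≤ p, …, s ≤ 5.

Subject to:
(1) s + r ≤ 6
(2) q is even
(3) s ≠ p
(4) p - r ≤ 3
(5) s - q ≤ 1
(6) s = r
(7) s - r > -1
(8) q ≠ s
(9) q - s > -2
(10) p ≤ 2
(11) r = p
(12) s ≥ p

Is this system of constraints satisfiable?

Unsatisfiable

From constraints 6 and 11, s = r = p, so s = p. But constraint 3 says s ≠ p. Contradiction.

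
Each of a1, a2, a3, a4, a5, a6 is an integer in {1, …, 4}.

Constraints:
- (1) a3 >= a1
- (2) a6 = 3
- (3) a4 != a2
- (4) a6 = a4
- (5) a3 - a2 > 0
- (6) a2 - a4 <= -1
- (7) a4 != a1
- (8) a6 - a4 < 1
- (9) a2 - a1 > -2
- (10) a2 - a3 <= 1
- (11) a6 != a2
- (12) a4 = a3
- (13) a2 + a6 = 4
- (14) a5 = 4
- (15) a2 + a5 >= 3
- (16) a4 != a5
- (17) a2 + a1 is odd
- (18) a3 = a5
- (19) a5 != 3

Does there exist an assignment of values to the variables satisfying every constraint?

Unsatisfiable

Constraint 2 fixes a6 = 3 and constraint 14 fixes a5 = 4. Constraints 4, 12, and 18 give a6 = a4 = a3 = a5, so a6 = a5. But 3 ≠ 4 — contradiction.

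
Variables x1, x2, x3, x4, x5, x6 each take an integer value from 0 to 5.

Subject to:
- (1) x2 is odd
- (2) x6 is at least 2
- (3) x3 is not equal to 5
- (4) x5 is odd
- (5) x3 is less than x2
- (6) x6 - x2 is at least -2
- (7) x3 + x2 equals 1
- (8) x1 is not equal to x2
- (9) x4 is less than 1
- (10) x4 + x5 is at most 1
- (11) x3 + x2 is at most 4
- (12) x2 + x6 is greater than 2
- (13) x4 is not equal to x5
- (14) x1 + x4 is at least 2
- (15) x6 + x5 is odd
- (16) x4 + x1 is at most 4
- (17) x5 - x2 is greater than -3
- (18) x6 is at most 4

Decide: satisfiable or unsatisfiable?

Setting (x1, x2, x3, x4, x5, x6) = (3, 1, 0, 0, 1, 2) satisfies everything: constraint 6: x6 - x2 = 1; constraint 7: x3 + x2 = 1, and the others follow.

Satisfiable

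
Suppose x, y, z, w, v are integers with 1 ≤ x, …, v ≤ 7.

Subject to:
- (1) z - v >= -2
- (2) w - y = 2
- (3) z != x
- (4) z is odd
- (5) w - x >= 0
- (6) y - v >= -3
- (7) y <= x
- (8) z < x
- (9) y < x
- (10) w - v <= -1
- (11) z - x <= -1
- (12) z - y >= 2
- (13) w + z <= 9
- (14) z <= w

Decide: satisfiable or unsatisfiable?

Unsatisfiable

Constraints 5, 6, 10, 11, and 12 give y − v ≥ -3, v − w ≥ 1, w − x ≥ 0, x − z ≥ 1, z − y ≥ 2.
Adding all 5 inequalities: the left sides telescope to 0, and the right sides sum to (-3) + 1 + 0 + 1 + 2 = 1. So 0 ≥ 1, which is false.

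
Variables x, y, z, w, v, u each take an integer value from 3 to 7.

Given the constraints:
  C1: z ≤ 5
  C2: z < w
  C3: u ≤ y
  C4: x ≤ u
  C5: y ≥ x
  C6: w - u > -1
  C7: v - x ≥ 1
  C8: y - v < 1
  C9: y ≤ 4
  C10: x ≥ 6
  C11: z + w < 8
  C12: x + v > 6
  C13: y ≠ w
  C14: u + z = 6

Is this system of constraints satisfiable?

From constraints 4 and 10: u ≥ x and x ≥ 6, so u ≥ 6. From constraints 3 and 9: u ≤ y and y ≤ 4, so u ≤ 4. But 4 < 6, so no value of u works.

Unsatisfiable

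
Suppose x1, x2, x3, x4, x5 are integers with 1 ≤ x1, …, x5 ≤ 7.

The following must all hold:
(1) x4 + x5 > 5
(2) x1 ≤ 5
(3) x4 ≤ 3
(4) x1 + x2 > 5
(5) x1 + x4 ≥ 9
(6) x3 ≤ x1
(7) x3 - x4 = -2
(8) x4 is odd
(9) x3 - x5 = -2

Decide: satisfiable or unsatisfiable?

Unsatisfiable

From constraint 2: x1 ≤ 5. From constraint 3: x4 ≤ 3. Hence x1 + x4 ≤ 8. But constraint 5 requires x1 + x4 ≥ 9, and 9 > 8. Contradiction.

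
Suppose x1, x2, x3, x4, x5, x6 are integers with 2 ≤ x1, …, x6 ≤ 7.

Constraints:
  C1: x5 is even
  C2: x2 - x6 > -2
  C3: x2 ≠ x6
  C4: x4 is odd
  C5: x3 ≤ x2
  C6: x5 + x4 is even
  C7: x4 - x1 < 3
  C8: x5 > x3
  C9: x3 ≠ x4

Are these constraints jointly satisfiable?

Constraint 1 makes x5 even and constraint 4 makes x4 odd, so x5 + x4 must be odd. Constraint 6 says x5 + x4 is even — contradiction.

Unsatisfiable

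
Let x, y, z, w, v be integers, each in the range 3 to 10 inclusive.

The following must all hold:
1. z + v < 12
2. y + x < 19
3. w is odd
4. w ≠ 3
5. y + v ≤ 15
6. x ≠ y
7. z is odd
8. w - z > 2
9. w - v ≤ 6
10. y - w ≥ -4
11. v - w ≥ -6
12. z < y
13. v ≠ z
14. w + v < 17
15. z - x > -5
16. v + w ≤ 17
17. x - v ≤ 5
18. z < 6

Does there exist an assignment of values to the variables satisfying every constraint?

Setting (x, y, z, w, v) = (9, 8, 5, 9, 6) satisfies everything: constraint 1: z + v = 11; constraint 2: y + x = 17, and the others follow.

Satisfiable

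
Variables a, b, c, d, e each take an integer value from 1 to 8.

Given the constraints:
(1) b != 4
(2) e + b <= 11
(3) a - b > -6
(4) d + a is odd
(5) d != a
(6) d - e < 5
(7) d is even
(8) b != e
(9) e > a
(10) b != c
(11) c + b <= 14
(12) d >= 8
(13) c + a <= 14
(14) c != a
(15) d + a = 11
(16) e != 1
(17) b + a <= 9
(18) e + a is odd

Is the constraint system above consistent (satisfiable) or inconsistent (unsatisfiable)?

One satisfying assignment is a = 3, b = 6, c = 8, d = 8, e = 4.
For the less obvious constraints — constraint 2: e + b = 10; constraint 3: a - b = -3 — and the others hold by inspection.

Satisfiable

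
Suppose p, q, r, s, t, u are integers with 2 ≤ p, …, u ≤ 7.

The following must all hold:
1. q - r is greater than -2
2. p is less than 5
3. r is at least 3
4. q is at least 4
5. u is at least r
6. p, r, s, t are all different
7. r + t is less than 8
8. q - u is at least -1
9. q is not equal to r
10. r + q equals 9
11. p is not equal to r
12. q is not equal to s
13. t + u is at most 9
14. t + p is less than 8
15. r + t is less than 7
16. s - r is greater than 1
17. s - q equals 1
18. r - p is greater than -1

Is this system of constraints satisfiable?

Setting (p, q, r, s, t, u) = (3, 5, 4, 6, 2, 4) satisfies everything: constraint 1: q - r = 1; constraint 7: r + t = 6, and the others follow.

Satisfiable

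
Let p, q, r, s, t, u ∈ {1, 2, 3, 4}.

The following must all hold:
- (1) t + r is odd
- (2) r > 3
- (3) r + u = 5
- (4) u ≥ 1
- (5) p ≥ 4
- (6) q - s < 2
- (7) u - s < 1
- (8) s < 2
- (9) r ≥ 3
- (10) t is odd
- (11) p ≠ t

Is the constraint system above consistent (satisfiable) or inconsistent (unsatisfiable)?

Satisfiable

Setting (p, q, r, s, t, u) = (4, 1, 4, 1, 1, 1) satisfies everything: constraint 3: r + u = 5; constraint 6: q - s = 0; constraint 7: u - s = 0, and the others follow.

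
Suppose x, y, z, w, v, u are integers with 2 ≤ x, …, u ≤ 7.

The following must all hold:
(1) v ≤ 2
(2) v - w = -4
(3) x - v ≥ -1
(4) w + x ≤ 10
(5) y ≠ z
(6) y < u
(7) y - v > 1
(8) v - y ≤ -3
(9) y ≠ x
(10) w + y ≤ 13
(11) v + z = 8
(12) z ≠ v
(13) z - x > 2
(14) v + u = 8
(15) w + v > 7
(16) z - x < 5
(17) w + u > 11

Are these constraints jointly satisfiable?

Satisfiable

Setting (x, y, z, w, v, u) = (2, 5, 6, 6, 2, 6) satisfies everything: constraint 2: v - w = -4; constraint 3: x - v = 0; constraint 4: w + x = 8, and the others follow.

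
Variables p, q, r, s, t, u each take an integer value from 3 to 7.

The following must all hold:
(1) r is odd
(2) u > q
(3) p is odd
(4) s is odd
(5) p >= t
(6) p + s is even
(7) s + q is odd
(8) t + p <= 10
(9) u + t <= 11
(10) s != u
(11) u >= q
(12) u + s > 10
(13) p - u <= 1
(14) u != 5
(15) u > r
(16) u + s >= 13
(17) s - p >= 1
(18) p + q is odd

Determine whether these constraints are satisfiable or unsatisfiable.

Setting (p, q, r, s, t, u) = (5, 4, 3, 7, 4, 6) satisfies everything: constraint 8: t + p = 9; constraint 9: u + t = 10; constraint 12: u + s = 13, and the others follow.

Satisfiable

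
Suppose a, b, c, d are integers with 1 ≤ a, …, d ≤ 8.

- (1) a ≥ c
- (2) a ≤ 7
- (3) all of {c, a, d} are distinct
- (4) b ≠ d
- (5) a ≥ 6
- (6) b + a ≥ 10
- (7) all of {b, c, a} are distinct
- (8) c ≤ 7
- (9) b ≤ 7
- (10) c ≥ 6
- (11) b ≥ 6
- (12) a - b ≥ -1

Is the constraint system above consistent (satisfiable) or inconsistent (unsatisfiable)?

Constraints 2, 5, 8, 9, 10, and 11 confine each of b, c, a to the 2 values {6, 7}.
Constraint 7 requires all 3 of them to be distinct, but only 2 values are available — impossible by the pigeonhole principle.

Unsatisfiable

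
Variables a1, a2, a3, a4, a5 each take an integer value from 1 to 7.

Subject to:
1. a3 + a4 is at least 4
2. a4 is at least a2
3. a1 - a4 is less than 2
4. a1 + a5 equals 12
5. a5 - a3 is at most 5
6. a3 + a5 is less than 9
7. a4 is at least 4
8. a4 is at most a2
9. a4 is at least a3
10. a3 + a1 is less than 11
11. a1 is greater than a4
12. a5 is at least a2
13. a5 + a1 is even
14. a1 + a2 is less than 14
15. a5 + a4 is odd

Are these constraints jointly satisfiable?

Take a1 = 6, a2 = 5, a3 = 2, a4 = 5, a5 = 6. Then constraint 1: a3 + a4 = 7; constraint 3: a1 - a4 = 1; constraint 4: a1 + a5 = 12, and every other listed constraint is also met.

Satisfiable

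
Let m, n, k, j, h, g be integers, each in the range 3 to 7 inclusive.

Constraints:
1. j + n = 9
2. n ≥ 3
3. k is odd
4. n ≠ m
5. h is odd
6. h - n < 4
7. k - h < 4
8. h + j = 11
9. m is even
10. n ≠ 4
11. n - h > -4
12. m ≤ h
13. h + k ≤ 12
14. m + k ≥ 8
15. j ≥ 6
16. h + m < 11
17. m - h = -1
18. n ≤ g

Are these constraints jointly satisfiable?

Satisfiable

The assignment m = 4, n = 3, k = 7, j = 6, h = 5, g = 7 works:
  constraint 1 holds since j + n = 9.
  constraint 6 holds since h - n = 2.
The rest check out directly.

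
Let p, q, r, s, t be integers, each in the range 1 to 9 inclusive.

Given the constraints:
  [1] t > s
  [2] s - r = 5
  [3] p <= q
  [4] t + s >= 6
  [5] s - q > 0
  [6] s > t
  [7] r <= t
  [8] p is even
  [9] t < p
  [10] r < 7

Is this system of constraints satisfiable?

Constraints 1, 3, 5, and 9 give t < p, p ≤ q, q < s, s < t. Chaining: t < p ≤ q < s < t, which forces t < t — impossible.

Unsatisfiable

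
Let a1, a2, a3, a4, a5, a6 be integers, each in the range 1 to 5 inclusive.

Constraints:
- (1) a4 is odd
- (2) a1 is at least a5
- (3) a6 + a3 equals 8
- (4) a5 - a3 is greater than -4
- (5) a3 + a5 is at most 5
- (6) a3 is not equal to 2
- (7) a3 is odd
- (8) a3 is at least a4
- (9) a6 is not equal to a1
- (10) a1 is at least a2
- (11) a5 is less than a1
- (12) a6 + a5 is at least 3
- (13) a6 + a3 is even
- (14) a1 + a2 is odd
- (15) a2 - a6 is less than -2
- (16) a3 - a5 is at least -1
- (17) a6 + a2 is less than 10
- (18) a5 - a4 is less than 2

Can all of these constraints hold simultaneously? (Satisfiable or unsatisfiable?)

One satisfying assignment is a1 = 3, a2 = 2, a3 = 3, a4 = 1, a5 = 1, a6 = 5.
For the less obvious constraints — constraint 3: a6 + a3 = 8; constraint 4: a5 - a3 = -2; constraint 5: a3 + a5 = 4 — and the others hold by inspection.

Satisfiable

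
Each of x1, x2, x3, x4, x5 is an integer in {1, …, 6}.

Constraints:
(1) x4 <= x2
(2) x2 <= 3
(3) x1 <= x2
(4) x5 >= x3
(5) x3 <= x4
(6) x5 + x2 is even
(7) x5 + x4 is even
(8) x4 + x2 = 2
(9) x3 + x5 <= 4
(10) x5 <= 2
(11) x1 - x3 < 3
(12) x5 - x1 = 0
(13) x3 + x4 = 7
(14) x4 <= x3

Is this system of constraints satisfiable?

From constraints 4 and 10: x3 ≤ x5 ≤ 2. From constraints 1 and 2: x4 ≤ x2 ≤ 3. Hence x3 + x4 ≤ 5. But constraint 13 requires x3 + x4 = 7, and 7 > 5. Contradiction.

Unsatisfiable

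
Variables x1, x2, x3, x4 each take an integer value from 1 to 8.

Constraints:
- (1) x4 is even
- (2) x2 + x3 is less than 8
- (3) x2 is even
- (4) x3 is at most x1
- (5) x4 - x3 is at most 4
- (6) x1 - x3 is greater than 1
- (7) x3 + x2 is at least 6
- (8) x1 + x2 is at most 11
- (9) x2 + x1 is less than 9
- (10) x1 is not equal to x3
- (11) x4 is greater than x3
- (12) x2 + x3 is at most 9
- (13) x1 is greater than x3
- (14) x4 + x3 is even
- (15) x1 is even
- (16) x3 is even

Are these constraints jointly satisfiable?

Satisfiable

Take x1 = 4, x2 = 4, x3 = 2, x4 = 4. Then constraint 2: x2 + x3 = 6; constraint 5: x4 - x3 = 2, and every other listed constraint is also met.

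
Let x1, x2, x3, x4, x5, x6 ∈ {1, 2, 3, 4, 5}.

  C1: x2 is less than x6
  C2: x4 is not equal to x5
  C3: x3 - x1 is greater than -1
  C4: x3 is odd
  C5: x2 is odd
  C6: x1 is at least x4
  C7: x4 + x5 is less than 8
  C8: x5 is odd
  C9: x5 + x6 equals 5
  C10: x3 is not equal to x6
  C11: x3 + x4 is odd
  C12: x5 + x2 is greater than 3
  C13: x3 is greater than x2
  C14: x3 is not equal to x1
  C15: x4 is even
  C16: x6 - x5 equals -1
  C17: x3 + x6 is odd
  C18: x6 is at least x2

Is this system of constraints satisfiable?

Satisfiable

The assignment x1 = 4, x2 = 1, x3 = 5, x4 = 4, x5 = 3, x6 = 2 works:
  constraint 3 holds since x3 - x1 = 1.
  constraint 7 holds since x4 + x5 = 7.
The rest check out directly.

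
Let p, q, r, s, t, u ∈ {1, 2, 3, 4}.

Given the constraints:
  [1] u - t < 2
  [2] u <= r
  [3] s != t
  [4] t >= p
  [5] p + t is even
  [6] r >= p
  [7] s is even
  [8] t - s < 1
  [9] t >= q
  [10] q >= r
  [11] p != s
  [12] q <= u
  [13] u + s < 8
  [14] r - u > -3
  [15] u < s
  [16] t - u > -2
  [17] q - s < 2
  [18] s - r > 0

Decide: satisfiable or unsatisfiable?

Try p = 1, q = 3, r = 3, s = 4, t = 3, u = 3.
Check constraint 1: u - t = 0; constraint 8: t - s = -1; constraint 13: u + s = 7. The remaining constraints are straightforward to verify.

Satisfiable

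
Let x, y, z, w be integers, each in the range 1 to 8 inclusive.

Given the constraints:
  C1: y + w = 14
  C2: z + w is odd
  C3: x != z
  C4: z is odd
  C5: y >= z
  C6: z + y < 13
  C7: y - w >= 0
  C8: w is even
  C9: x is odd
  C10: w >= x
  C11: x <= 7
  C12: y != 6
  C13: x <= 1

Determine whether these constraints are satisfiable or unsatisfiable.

Setting (x, y, z, w) = (1, 8, 3, 6) satisfies everything: constraint 1: y + w = 14; constraint 6: z + y = 11, and the others follow.

Satisfiable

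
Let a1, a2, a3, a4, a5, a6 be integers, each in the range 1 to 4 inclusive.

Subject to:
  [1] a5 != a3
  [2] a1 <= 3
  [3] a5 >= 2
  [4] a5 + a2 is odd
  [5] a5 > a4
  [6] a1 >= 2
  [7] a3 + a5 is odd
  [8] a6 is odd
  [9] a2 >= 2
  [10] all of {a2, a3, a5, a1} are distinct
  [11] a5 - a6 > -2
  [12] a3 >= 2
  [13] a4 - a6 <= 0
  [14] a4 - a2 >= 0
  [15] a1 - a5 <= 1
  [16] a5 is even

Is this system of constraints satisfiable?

Constraints 3, 6, 9, and 12 confine each of a2, a3, a5, a1 to the 3 values {2, …, 4} (the domain already gives each ≤ 4).
Constraint 10 requires all 4 of them to be distinct, but only 3 values are available — impossible by the pigeonhole principle.

Unsatisfiable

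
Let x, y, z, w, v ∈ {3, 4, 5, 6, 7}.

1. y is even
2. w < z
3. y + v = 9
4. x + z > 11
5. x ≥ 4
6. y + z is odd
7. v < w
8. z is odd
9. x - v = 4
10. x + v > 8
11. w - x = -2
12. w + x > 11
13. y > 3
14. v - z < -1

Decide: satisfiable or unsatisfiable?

Satisfiable

The assignment x = 7, y = 6, z = 7, w = 5, v = 3 works:
  constraint 3 holds since y + v = 9.
  constraint 4 holds since x + z = 14.
  constraint 9 holds since x - v = 4.
The rest check out directly.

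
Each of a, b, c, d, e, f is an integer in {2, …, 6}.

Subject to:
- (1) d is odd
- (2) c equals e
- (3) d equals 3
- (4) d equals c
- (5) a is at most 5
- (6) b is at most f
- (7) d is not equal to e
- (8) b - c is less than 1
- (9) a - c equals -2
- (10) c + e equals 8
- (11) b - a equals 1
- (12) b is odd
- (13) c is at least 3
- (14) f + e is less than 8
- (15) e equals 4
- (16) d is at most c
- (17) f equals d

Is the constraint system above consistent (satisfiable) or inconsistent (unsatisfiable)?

Constraint 3 fixes d = 3 and constraint 15 fixes e = 4. Constraints 2 and 4 give d = c = e, so d = e. But 3 ≠ 4 — contradiction.

Unsatisfiable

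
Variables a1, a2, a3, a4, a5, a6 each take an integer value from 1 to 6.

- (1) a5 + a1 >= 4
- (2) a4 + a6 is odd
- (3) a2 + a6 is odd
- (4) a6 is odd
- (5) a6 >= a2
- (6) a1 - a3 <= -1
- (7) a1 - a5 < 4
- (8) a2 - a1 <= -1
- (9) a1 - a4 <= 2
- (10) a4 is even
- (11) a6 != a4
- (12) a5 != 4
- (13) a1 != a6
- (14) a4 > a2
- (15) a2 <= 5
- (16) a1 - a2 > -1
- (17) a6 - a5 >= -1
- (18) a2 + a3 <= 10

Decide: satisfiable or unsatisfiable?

The assignment a1 = 4, a2 = 2, a3 = 6, a4 = 4, a5 = 1, a6 = 3 works:
  constraint 1 holds since a5 + a1 = 5.
  constraint 6 holds since a1 - a3 = -2.
The rest check out directly.

Satisfiable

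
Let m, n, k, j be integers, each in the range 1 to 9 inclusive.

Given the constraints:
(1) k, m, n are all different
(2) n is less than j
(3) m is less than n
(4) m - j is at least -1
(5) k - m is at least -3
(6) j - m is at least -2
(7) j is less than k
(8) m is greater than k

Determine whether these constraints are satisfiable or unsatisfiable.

Constraints 2, 3, 7, and 8 give k < m, m < n, n < j, j < k. Chaining: k < m < n < j < k, which forces k < k — impossible.

Unsatisfiable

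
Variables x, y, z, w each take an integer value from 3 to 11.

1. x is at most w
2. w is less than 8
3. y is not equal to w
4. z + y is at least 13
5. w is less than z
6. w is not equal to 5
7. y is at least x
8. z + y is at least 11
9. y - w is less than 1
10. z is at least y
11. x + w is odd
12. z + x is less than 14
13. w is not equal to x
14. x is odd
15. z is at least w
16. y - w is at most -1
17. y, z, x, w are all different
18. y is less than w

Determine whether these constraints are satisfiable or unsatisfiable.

Satisfiable

Try x = 3, y = 4, z = 10, w = 6.
Check constraint 4: z + y = 14; constraint 8: z + y = 14. The remaining constraints are straightforward to verify.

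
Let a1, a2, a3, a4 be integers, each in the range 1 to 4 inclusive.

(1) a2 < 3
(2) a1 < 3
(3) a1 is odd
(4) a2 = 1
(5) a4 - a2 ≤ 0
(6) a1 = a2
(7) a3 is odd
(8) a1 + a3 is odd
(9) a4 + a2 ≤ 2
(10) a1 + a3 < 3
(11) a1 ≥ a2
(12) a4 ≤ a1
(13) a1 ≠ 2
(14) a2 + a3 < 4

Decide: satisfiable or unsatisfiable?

Unsatisfiable

Constraint 3 makes a1 odd and constraint 7 makes a3 odd, so a1 + a3 must be even. Constraint 8 says a1 + a3 is odd — contradiction.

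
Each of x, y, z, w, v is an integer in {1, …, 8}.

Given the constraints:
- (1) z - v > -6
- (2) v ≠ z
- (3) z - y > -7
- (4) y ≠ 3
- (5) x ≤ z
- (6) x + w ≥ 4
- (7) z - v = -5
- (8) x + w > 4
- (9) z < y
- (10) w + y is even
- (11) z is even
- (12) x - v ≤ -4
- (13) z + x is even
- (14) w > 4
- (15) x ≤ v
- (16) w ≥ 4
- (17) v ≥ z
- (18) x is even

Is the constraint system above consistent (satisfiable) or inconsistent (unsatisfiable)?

Satisfiable

Setting (x, y, z, w, v) = (2, 7, 2, 5, 7) satisfies everything: constraint 1: z - v = -5; constraint 3: z - y = -5; constraint 6: x + w = 7, and the others follow.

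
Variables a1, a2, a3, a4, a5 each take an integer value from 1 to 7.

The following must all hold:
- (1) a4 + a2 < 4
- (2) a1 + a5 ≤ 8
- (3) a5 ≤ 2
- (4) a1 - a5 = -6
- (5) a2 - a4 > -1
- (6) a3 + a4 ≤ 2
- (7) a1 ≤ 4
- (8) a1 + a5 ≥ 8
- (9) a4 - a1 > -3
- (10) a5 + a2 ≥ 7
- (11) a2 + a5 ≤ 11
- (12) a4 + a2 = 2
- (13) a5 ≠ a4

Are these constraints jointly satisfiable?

Unsatisfiable

From constraint 7: a1 ≤ 4. From constraint 3: a5 ≤ 2. Hence a1 + a5 ≤ 6. But constraint 8 requires a1 + a5 ≥ 8, and 8 > 6. Contradiction.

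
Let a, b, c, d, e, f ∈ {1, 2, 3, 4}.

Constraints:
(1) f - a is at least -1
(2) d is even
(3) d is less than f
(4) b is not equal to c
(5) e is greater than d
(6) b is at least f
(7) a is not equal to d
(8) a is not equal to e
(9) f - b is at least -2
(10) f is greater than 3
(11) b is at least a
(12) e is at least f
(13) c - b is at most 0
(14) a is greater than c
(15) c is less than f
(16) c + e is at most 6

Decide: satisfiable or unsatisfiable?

Satisfiable

The assignment a = 3, b = 4, c = 2, d = 2, e = 4, f = 4 works:
  constraint 1 holds since f - a = 1.
  constraint 9 holds since f - b = 0.
The rest check out directly.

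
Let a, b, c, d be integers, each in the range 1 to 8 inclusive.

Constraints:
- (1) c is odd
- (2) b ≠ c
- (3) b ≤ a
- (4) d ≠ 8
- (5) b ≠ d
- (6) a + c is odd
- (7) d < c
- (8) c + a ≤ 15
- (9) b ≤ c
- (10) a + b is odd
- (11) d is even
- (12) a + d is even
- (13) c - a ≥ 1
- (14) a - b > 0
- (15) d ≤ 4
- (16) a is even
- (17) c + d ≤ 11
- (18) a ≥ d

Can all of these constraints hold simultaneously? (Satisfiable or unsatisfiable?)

Take a = 6, b = 5, c = 7, d = 2. Then constraint 8: c + a = 13; constraint 13: c - a = 1, and every other listed constraint is also met.

Satisfiable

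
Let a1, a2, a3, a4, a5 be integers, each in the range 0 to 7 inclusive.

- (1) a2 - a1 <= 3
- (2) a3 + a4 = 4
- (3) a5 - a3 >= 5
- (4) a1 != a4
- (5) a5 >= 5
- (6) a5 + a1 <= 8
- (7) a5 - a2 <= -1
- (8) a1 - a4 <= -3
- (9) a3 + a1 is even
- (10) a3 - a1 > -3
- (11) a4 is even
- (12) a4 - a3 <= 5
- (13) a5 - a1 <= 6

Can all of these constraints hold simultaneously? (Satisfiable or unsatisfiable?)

Unsatisfiable

Constraints 1, 3, 7, 8, and 12 give a2 − a5 ≥ 1, a5 − a3 ≥ 5, a3 − a4 ≥ -5, a4 − a1 ≥ 3, a1 − a2 ≥ -3.
Adding all 5 inequalities: the left sides telescope to 0, and the right sides sum to 1 + 5 + (-5) + 3 + (-3) = 1. So 0 ≥ 1, which is false.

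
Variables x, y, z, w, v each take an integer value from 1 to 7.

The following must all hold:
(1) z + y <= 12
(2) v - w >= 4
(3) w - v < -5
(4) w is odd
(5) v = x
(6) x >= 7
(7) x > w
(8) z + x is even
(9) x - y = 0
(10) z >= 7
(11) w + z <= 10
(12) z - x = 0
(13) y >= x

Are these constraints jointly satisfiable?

From constraint 10: z ≥ 7. From constraints 6 and 13: y ≥ x ≥ 7. Hence z + y ≥ 14. But constraint 1 requires z + y ≤ 12, and 12 < 14. Contradiction.

Unsatisfiable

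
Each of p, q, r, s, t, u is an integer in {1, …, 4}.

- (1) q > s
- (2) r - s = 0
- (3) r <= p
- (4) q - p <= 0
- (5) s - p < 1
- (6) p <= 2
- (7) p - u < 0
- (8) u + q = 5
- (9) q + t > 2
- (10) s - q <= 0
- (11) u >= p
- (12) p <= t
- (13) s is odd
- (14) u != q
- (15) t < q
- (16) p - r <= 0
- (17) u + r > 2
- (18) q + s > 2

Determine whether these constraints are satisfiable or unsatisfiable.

Unsatisfiable

Constraints 4, 12, and 15 give t < q, q ≤ p, p ≤ t. Chaining: t < q ≤ p ≤ t, which forces t < t — impossible.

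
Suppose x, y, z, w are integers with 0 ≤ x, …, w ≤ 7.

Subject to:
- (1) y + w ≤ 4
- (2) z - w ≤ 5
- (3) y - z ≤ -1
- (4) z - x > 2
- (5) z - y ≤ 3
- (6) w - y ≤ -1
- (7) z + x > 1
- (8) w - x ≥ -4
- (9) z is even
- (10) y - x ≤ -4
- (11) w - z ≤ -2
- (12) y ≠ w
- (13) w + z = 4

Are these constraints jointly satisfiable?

Constraints 6, 8, and 10 give y − w ≥ 1, w − x ≥ -4, x − y ≥ 4.
Adding all 3 inequalities: the left sides telescope to 0, and the right sides sum to 1 + (-4) + 4 = 1. So 0 ≥ 1, which is false.

Unsatisfiable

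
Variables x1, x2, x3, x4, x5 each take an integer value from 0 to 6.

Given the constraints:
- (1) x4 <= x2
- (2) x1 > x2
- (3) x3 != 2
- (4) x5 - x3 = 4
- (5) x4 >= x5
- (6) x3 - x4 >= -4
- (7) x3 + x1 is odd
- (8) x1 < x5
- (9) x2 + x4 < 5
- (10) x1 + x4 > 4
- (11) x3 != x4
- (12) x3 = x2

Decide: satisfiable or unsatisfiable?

Constraints 1, 2, 5, and 8 give x4 ≤ x2, x2 < x1, x1 < x5, x5 ≤ x4. Chaining: x4 ≤ x2 < x1 < x5 ≤ x4, which forces x4 < x4 — impossible.

Unsatisfiable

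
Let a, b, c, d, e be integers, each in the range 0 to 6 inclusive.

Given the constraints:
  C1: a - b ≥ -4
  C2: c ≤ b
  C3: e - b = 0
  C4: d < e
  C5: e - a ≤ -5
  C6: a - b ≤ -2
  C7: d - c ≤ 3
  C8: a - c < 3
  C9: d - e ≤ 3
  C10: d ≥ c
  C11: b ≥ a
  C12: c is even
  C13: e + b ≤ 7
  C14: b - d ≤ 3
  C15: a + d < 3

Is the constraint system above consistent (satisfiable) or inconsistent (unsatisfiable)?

Unsatisfiable

Constraints 5, 6, 9, and 14 give d − b ≥ -3, b − a ≥ 2, a − e ≥ 5, e − d ≥ -3.
Adding all 4 inequalities: the left sides telescope to 0, and the right sides sum to (-3) + 2 + 5 + (-3) = 1. So 0 ≥ 1, which is false.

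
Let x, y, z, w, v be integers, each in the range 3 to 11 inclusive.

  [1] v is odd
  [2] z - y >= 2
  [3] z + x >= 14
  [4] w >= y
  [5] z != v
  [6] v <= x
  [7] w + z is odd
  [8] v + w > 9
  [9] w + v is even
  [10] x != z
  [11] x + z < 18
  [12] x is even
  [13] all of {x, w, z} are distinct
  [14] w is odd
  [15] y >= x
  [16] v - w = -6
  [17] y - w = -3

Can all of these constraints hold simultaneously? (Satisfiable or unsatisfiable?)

Satisfiable

The assignment x = 6, y = 6, z = 10, w = 9, v = 3 works:
  constraint 2 holds since z - y = 4.
  constraint 3 holds since z + x = 16.
  constraint 8 holds since v + w = 12.
The rest check out directly.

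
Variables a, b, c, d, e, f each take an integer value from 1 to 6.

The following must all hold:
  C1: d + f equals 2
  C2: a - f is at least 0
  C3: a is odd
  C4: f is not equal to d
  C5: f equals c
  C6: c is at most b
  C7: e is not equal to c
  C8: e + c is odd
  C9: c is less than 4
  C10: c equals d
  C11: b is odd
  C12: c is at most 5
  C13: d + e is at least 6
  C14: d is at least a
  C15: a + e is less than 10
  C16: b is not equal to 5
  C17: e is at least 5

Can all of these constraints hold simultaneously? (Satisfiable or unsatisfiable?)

Unsatisfiable

From constraints 5 and 10, f = c = d, so f = d. But constraint 4 says f ≠ d. Contradiction.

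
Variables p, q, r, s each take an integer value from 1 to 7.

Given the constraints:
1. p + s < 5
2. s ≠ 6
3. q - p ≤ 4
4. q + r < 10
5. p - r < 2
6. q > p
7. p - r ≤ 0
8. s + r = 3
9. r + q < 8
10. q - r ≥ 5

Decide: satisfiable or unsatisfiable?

Unsatisfiable

Constraints 3, 7, and 10 give q − r ≥ 5, r − p ≥ 0, p − q ≥ -4.
Adding all 3 inequalities: the left sides telescope to 0, and the right sides sum to 5 + 0 + (-4) = 1. So 0 ≥ 1, which is false.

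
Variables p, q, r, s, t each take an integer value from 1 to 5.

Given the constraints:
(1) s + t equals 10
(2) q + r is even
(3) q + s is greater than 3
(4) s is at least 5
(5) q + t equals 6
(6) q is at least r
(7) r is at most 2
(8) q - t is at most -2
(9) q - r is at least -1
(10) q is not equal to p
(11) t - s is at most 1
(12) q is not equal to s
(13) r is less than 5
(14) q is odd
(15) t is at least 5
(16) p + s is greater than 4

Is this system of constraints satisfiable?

Try p = 2, q = 1, r = 1, s = 5, t = 5.
Check constraint 1: s + t = 10; constraint 3: q + s = 6. The remaining constraints are straightforward to verify.

Satisfiable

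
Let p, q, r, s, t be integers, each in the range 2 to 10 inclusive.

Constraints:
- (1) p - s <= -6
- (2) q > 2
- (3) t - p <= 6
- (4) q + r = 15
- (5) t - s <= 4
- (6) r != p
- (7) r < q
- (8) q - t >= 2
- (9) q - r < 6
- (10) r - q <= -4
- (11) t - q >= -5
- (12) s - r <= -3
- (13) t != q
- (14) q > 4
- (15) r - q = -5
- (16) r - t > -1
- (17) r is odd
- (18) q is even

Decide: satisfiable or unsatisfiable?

Unsatisfiable

Constraints 1, 3, 10, 11, and 12 give s − p ≥ 6, p − t ≥ -6, t − q ≥ -5, q − r ≥ 4, r − s ≥ 3.
Adding all 5 inequalities: the left sides telescope to 0, and the right sides sum to 6 + (-6) + (-5) + 4 + 3 = 2. So 0 ≥ 2, which is false.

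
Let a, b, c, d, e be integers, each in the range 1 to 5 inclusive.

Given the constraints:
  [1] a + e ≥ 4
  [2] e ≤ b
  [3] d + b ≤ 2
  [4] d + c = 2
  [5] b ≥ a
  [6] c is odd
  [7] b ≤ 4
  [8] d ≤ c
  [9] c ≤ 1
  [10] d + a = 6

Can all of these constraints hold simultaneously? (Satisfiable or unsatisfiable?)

From constraints 8 and 9: d ≤ c ≤ 1. From constraints 5 and 7: a ≤ b ≤ 4. Hence d + a ≤ 5. But constraint 10 requires d + a = 6, and 6 > 5. Contradiction.

Unsatisfiable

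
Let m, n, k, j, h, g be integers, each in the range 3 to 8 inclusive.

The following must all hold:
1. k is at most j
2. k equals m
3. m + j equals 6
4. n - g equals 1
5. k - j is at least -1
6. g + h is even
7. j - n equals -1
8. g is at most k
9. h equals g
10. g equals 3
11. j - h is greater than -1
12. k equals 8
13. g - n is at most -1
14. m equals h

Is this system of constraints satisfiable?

Constraint 12 fixes k = 8 and constraint 10 fixes g = 3. Constraints 2, 9, and 14 give k = m = h = g, so k = g. But 8 ≠ 3 — contradiction.

Unsatisfiable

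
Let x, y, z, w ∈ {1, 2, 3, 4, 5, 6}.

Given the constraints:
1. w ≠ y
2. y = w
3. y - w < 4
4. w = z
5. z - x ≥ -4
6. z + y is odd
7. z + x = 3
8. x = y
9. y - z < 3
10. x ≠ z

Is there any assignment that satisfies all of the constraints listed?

Unsatisfiable

From constraints 2, 4, and 8, x = y = w = z, so x = z. But constraint 10 says x ≠ z. Contradiction.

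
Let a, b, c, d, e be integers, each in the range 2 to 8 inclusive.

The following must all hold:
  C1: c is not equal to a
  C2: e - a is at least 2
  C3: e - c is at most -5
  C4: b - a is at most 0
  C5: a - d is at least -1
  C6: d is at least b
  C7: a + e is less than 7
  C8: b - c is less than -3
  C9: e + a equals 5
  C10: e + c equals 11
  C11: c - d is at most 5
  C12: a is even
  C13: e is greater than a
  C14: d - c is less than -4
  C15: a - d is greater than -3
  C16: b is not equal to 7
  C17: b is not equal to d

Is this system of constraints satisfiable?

Constraints 2, 3, 5, and 11 give a − d ≥ -1, d − c ≥ -5, c − e ≥ 5, e − a ≥ 2.
Adding all 4 inequalities: the left sides telescope to 0, and the right sides sum to (-1) + (-5) + 5 + 2 = 1. So 0 ≥ 1, which is false.

Unsatisfiable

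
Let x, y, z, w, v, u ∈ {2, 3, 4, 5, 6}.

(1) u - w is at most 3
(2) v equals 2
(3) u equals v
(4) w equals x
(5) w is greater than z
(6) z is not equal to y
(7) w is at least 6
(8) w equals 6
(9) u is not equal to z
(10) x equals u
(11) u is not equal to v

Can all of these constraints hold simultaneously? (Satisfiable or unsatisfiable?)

Constraint 8 fixes w = 6 and constraint 2 fixes v = 2. Constraints 3, 4, and 10 give w = x = u = v, so w = v. But 6 ≠ 2 — contradiction.

Unsatisfiable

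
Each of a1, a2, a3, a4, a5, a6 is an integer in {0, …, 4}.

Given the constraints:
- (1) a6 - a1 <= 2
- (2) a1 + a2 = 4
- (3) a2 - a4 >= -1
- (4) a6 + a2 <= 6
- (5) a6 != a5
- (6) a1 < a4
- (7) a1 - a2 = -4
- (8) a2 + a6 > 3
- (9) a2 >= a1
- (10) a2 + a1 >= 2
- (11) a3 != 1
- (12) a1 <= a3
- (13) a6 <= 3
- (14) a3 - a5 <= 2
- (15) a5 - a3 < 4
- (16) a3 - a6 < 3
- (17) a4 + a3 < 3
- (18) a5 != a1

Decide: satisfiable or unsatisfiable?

Setting (a1, a2, a3, a4, a5, a6) = (0, 4, 0, 2, 1, 0) satisfies everything: constraint 1: a6 - a1 = 0; constraint 2: a1 + a2 = 4, and the others follow.

Satisfiable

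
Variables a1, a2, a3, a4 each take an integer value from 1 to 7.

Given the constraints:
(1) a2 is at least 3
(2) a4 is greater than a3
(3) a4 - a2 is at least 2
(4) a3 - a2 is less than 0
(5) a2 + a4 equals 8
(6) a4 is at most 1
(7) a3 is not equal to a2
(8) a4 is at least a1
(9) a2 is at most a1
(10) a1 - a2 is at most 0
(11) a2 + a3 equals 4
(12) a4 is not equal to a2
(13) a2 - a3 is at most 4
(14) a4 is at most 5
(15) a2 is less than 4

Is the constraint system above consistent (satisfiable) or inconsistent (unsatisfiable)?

From constraints 1 and 9: a1 ≥ a2 and a2 ≥ 3, so a1 ≥ 3. From constraints 6 and 8: a1 ≤ a4 and a4 ≤ 1, so a1 ≤ 1. But 1 < 3, so no value of a1 works.

Unsatisfiable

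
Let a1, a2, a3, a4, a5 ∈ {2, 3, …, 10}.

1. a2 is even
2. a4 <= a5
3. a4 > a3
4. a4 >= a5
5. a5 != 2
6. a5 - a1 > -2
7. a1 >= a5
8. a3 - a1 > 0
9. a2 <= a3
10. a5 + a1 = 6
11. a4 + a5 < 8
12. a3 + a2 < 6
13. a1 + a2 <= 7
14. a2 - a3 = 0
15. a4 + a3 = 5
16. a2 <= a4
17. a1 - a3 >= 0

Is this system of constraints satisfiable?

Unsatisfiable

Constraints 2, 3, 7, and 8 give a4 ≤ a5, a5 ≤ a1, a1 < a3, a3 < a4. Chaining: a4 ≤ a5 ≤ a1 < a3 < a4, which forces a4 < a4 — impossible.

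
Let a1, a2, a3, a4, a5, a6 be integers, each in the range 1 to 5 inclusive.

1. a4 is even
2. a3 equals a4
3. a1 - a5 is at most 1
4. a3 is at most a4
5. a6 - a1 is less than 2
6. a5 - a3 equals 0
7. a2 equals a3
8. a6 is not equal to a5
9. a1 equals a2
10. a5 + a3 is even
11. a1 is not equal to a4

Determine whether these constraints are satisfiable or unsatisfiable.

From constraints 2, 7, and 9, a1 = a2 = a3 = a4, so a1 = a4. But constraint 11 says a1 ≠ a4. Contradiction.

Unsatisfiable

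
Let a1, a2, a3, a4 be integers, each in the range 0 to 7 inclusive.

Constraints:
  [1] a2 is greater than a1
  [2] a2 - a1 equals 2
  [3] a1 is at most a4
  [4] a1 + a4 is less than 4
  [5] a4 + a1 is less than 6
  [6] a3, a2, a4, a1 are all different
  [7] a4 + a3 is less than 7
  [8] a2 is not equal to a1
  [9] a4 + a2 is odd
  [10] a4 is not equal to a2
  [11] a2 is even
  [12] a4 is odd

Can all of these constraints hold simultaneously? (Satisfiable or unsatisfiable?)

The assignment a1 = 0, a2 = 2, a3 = 1, a4 = 3 works:
  constraint 2 holds since a2 - a1 = 2.
  constraint 4 holds since a1 + a4 = 3.
The rest check out directly.

Satisfiable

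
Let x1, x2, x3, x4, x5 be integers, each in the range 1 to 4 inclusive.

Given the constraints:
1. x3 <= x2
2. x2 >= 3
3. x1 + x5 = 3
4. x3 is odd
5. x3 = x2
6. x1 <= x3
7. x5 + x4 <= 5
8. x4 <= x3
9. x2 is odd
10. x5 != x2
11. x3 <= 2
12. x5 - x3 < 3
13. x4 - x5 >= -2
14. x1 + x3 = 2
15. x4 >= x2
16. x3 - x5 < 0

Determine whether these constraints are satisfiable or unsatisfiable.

Unsatisfiable

From constraints 2 and 15: x4 ≥ x2 and x2 ≥ 3, so x4 ≥ 3. From constraints 8 and 11: x4 ≤ x3 and x3 ≤ 2, so x4 ≤ 2. But 2 < 3, so no value of x4 works.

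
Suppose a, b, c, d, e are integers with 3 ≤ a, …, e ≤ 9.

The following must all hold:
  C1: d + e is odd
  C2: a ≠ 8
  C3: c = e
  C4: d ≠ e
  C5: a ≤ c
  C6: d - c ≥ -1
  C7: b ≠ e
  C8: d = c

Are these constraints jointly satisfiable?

Unsatisfiable

From constraints 3 and 8, d = c = e, so d = e. But constraint 4 says d ≠ e. Contradiction.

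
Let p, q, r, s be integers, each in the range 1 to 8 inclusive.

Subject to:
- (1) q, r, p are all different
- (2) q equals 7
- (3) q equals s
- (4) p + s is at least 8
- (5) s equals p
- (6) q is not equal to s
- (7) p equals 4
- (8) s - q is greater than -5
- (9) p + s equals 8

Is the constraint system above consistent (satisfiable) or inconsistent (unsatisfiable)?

Unsatisfiable

Constraint 2 fixes q = 7 and constraint 7 fixes p = 4. Constraints 3 and 5 give q = s = p, so q = p. But 7 ≠ 4 — contradiction.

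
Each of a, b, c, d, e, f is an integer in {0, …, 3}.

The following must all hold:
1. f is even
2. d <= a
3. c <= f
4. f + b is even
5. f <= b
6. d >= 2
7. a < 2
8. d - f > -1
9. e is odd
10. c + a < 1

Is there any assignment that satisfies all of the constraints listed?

Unsatisfiable

From constraints 2 and 6: a ≥ d and d ≥ 2, so a ≥ 2. From constraint 7: a ≤ 1. But 1 < 2, so no value of a works.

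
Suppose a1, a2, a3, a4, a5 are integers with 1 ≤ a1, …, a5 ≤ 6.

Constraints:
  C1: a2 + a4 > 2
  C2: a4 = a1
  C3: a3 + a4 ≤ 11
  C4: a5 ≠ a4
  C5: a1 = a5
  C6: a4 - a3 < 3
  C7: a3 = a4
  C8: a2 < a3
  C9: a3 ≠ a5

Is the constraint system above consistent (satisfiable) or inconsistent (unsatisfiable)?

Unsatisfiable

From constraints 2, 5, and 7, a3 = a4 = a1 = a5, so a3 = a5. But constraint 9 says a3 ≠ a5. Contradiction.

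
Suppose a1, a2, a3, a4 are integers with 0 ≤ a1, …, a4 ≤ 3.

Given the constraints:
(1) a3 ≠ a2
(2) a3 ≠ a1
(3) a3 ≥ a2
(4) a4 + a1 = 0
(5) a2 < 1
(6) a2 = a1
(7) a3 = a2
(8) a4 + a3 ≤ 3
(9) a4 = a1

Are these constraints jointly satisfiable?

From constraints 6 and 7, a3 = a2 = a1, so a3 = a1. But constraint 2 says a3 ≠ a1. Contradiction.

Unsatisfiable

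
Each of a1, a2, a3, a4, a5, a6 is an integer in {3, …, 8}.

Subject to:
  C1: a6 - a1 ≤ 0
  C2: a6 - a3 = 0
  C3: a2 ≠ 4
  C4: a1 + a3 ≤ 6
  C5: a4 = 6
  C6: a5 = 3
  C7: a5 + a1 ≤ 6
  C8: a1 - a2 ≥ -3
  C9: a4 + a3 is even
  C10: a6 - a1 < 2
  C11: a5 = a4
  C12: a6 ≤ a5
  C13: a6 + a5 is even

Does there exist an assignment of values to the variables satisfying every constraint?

Constraint 6 fixes a5 = 3 and constraint 5 fixes a4 = 6, but constraint 11 requires a5 = a4. Since 3 ≠ 6, contradiction.

Unsatisfiable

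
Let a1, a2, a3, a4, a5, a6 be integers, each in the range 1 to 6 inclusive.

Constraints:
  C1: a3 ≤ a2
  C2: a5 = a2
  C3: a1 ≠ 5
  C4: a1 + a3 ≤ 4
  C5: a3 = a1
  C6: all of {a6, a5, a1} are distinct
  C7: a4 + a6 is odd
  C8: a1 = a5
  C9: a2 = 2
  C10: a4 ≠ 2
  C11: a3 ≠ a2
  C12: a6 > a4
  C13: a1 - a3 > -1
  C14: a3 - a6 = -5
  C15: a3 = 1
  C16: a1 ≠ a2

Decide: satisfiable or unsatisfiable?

Constraint 15 fixes a3 = 1 and constraint 9 fixes a2 = 2. Constraints 2, 5, and 8 give a3 = a1 = a5 = a2, so a3 = a2. But 1 ≠ 2 — contradiction.

Unsatisfiable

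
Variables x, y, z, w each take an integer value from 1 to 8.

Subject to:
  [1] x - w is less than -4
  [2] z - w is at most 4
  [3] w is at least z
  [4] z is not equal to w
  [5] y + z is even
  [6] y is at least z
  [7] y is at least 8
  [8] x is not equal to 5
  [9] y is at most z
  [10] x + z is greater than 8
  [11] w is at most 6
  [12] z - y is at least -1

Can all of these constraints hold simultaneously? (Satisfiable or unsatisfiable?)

Unsatisfiable

From constraints 7 and 9: z ≥ y and y ≥ 8, so z ≥ 8. From constraints 3 and 11: z ≤ w and w ≤ 6, so z ≤ 6. But 6 < 8, so no value of z works.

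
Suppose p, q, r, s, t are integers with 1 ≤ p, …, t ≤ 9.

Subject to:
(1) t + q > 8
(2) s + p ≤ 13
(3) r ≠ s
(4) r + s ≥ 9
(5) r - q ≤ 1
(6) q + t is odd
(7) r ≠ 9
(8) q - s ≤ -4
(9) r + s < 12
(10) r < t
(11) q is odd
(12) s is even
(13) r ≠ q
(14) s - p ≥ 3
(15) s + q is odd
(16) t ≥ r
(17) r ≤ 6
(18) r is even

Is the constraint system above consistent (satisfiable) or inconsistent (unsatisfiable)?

Satisfiable

One satisfying assignment is p = 4, q = 3, r = 2, s = 8, t = 6.
For the less obvious constraints — constraint 1: t + q = 9; constraint 2: s + p = 12; constraint 4: r + s = 10 — and the others hold by inspection.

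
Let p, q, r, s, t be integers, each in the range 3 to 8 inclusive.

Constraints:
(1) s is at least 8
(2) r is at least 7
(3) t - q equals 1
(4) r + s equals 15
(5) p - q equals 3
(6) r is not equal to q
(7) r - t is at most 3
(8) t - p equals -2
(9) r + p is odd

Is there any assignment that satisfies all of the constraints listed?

Setting (p, q, r, s, t) = (8, 5, 7, 8, 6) satisfies everything: constraint 3: t - q = 1; constraint 4: r + s = 15; constraint 5: p - q = 3, and the others follow.

Satisfiable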